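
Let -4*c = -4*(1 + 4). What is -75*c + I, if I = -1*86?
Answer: -461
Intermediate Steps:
I = -86
c = 5 (c = -(-1)*(1 + 4) = -(-1)*5 = -1/4*(-20) = 5)
-75*c + I = -75*5 - 86 = -375 - 86 = -461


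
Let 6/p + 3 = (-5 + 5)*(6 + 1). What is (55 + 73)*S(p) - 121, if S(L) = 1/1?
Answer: 7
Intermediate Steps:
p = -2 (p = 6/(-3 + (-5 + 5)*(6 + 1)) = 6/(-3 + 0*7) = 6/(-3 + 0) = 6/(-3) = 6*(-1/3) = -2)
S(L) = 1
(55 + 73)*S(p) - 121 = (55 + 73)*1 - 121 = 128*1 - 121 = 128 - 121 = 7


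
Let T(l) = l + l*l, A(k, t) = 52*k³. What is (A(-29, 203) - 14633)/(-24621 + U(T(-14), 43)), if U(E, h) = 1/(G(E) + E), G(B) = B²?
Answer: 42726968466/820027025 ≈ 52.104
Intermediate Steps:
T(l) = l + l²
U(E, h) = 1/(E + E²) (U(E, h) = 1/(E² + E) = 1/(E + E²))
(A(-29, 203) - 14633)/(-24621 + U(T(-14), 43)) = (52*(-29)³ - 14633)/(-24621 + 1/(((-14*(1 - 14)))*(1 - 14*(1 - 14)))) = (52*(-24389) - 14633)/(-24621 + 1/(((-14*(-13)))*(1 - 14*(-13)))) = (-1268228 - 14633)/(-24621 + 1/(182*(1 + 182))) = -1282861/(-24621 + (1/182)/183) = -1282861/(-24621 + (1/182)*(1/183)) = -1282861/(-24621 + 1/33306) = -1282861/(-820027025/33306) = -1282861*(-33306/820027025) = 42726968466/820027025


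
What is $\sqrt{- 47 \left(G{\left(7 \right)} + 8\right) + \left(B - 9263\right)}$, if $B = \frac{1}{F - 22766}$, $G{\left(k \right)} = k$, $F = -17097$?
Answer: $\frac{i \sqrt{15839737849255}}{39863} \approx 99.84 i$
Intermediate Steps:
$B = - \frac{1}{39863}$ ($B = \frac{1}{-17097 - 22766} = \frac{1}{-39863} = - \frac{1}{39863} \approx -2.5086 \cdot 10^{-5}$)
$\sqrt{- 47 \left(G{\left(7 \right)} + 8\right) + \left(B - 9263\right)} = \sqrt{- 47 \left(7 + 8\right) - \frac{369250970}{39863}} = \sqrt{\left(-47\right) 15 - \frac{369250970}{39863}} = \sqrt{-705 - \frac{369250970}{39863}} = \sqrt{- \frac{397354385}{39863}} = \frac{i \sqrt{15839737849255}}{39863}$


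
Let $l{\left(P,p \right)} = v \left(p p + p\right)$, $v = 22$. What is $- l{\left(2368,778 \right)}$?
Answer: $-13333364$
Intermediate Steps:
$l{\left(P,p \right)} = 22 p + 22 p^{2}$ ($l{\left(P,p \right)} = 22 \left(p p + p\right) = 22 \left(p^{2} + p\right) = 22 \left(p + p^{2}\right) = 22 p + 22 p^{2}$)
$- l{\left(2368,778 \right)} = - 22 \cdot 778 \left(1 + 778\right) = - 22 \cdot 778 \cdot 779 = \left(-1\right) 13333364 = -13333364$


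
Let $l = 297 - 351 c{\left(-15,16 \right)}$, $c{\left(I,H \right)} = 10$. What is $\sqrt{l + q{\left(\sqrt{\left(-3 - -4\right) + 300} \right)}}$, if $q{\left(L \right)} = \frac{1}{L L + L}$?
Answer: $\frac{\sqrt{-291101013 - 291100712 \sqrt{301}}}{301 \sqrt{1 + \sqrt{301}}} \approx 56.683 i$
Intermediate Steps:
$l = -3213$ ($l = 297 - 3510 = -3213$)
$q{\left(L \right)} = \frac{1}{L + L^{2}}$ ($q{\left(L \right)} = \frac{1}{L^{2} + L} = \frac{1}{L + L^{2}}$)
$\sqrt{l + q{\left(\sqrt{\left(-3 - -4\right) + 300} \right)}} = \sqrt{-3213 + \frac{1}{\sqrt{\left(-3 - -4\right) + 300} \left(1 + \sqrt{\left(-3 - -4\right) + 300}\right)}} = \sqrt{-3213 + \frac{1}{\sqrt{\left(-3 + 4\right) + 300} \left(1 + \sqrt{\left(-3 + 4\right) + 300}\right)}} = \sqrt{-3213 + \frac{1}{\sqrt{1 + 300} \left(1 + \sqrt{1 + 300}\right)}} = \sqrt{-3213 + \frac{1}{\sqrt{301} \left(1 + \sqrt{301}\right)}} = \sqrt{-3213 + \frac{\frac{1}{301} \sqrt{301}}{1 + \sqrt{301}}} = \sqrt{-3213 + \frac{\sqrt{301}}{301 \left(1 + \sqrt{301}\right)}}$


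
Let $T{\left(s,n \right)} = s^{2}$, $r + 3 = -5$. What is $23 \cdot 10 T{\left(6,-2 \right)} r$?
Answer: $-66240$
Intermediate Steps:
$r = -8$ ($r = -3 - 5 = -8$)
$23 \cdot 10 T{\left(6,-2 \right)} r = 23 \cdot 10 \cdot 6^{2} \left(-8\right) = 23 \cdot 10 \cdot 36 \left(-8\right) = 23 \cdot 360 \left(-8\right) = 23 \left(-2880\right) = -66240$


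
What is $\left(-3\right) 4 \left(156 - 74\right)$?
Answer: $-984$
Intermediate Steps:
$\left(-3\right) 4 \left(156 - 74\right) = \left(-12\right) 82 = -984$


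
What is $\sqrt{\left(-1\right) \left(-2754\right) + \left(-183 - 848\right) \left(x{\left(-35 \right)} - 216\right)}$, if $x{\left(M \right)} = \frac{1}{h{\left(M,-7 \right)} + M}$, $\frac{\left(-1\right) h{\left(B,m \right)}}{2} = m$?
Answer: $\frac{\sqrt{99445101}}{21} \approx 474.87$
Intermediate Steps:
$h{\left(B,m \right)} = - 2 m$
$x{\left(M \right)} = \frac{1}{14 + M}$ ($x{\left(M \right)} = \frac{1}{\left(-2\right) \left(-7\right) + M} = \frac{1}{14 + M}$)
$\sqrt{\left(-1\right) \left(-2754\right) + \left(-183 - 848\right) \left(x{\left(-35 \right)} - 216\right)} = \sqrt{\left(-1\right) \left(-2754\right) + \left(-183 - 848\right) \left(\frac{1}{14 - 35} - 216\right)} = \sqrt{2754 - 1031 \left(\frac{1}{-21} - 216\right)} = \sqrt{2754 - 1031 \left(- \frac{1}{21} - 216\right)} = \sqrt{2754 - - \frac{4677647}{21}} = \sqrt{2754 + \frac{4677647}{21}} = \sqrt{\frac{4735481}{21}} = \frac{\sqrt{99445101}}{21}$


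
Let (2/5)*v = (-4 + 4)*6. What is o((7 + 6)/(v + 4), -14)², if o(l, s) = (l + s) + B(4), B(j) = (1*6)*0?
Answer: 1849/16 ≈ 115.56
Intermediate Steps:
B(j) = 0 (B(j) = 6*0 = 0)
v = 0 (v = 5*((-4 + 4)*6)/2 = 5*(0*6)/2 = (5/2)*0 = 0)
o(l, s) = l + s (o(l, s) = (l + s) + 0 = l + s)
o((7 + 6)/(v + 4), -14)² = ((7 + 6)/(0 + 4) - 14)² = (13/4 - 14)² = (-43/4)² = 1849/16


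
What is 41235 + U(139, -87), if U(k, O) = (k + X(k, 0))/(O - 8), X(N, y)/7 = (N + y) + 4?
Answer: 41223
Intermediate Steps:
X(N, y) = 28 + 7*N + 7*y (X(N, y) = 7*((N + y) + 4) = 7*(4 + N + y) = 28 + 7*N + 7*y)
U(k, O) = (28 + 8*k)/(-8 + O) (U(k, O) = (k + (28 + 7*k + 7*0))/(O - 8) = (k + (28 + 7*k + 0))/(-8 + O) = (k + (28 + 7*k))/(-8 + O) = (28 + 8*k)/(-8 + O))
41235 + U(139, -87) = 41235 + 4*(7 + 2*139)/(-8 - 87) = 41235 + 4*(7 + 278)/(-95) = 41235 + 4*(-1/95)*285 = 41235 - 12 = 41223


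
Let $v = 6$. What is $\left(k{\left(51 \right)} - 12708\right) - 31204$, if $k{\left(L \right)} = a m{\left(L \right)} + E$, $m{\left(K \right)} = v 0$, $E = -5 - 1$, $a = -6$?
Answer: $-43918$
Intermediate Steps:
$E = -6$ ($E = -5 - 1 = -6$)
$m{\left(K \right)} = 0$ ($m{\left(K \right)} = 6 \cdot 0 = 0$)
$k{\left(L \right)} = -6$ ($k{\left(L \right)} = \left(-6\right) 0 - 6 = 0 - 6 = -6$)
$\left(k{\left(51 \right)} - 12708\right) - 31204 = \left(-6 - 12708\right) - 31204 = -12714 - 31204 = -43918$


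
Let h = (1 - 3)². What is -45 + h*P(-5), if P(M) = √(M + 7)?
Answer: -45 + 4*√2 ≈ -39.343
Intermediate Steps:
P(M) = √(7 + M)
h = 4 (h = (-2)² = 4)
-45 + h*P(-5) = -45 + 4*√(7 - 5) = -45 + 4*√2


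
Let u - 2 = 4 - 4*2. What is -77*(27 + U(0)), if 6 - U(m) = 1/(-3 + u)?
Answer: -12782/5 ≈ -2556.4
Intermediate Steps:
u = -2 (u = 2 + (4 - 4*2) = 2 + (4 - 8) = 2 - 4 = -2)
U(m) = 31/5 (U(m) = 6 - 1/(-3 - 2) = 6 - 1/(-5) = 6 - 1*(-⅕) = 6 + ⅕ = 31/5)
-77*(27 + U(0)) = -77*(27 + 31/5) = -77*166/5 = -12782/5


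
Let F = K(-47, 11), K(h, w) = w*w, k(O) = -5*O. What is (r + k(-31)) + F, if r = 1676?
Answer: 1952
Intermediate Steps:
K(h, w) = w²
F = 121 (F = 11² = 121)
(r + k(-31)) + F = (1676 - 5*(-31)) + 121 = (1676 + 155) + 121 = 1831 + 121 = 1952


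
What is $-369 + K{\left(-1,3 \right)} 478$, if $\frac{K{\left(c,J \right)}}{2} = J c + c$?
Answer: $-4193$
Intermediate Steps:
$K{\left(c,J \right)} = 2 c + 2 J c$ ($K{\left(c,J \right)} = 2 \left(J c + c\right) = 2 \left(c + J c\right) = 2 c + 2 J c$)
$-369 + K{\left(-1,3 \right)} 478 = -369 + 2 \left(-1\right) \left(1 + 3\right) 478 = -369 + 2 \left(-1\right) 4 \cdot 478 = -369 - 3824 = -4193$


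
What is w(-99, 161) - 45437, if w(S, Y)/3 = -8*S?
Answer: -43061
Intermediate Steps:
w(S, Y) = -24*S (w(S, Y) = 3*(-8*S) = -24*S)
w(-99, 161) - 45437 = -24*(-99) - 45437 = 2376 - 45437 = -43061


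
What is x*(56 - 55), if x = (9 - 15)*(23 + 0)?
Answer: -138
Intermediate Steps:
x = -138 (x = -6*23 = -138)
x*(56 - 55) = -138*(56 - 55) = -138*1 = -138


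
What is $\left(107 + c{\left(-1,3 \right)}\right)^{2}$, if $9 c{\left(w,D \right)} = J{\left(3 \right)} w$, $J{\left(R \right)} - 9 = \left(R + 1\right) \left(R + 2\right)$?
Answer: $\frac{872356}{81} \approx 10770.0$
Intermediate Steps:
$J{\left(R \right)} = 9 + \left(1 + R\right) \left(2 + R\right)$ ($J{\left(R \right)} = 9 + \left(R + 1\right) \left(R + 2\right) = 9 + \left(1 + R\right) \left(2 + R\right)$)
$c{\left(w,D \right)} = \frac{29 w}{9}$ ($c{\left(w,D \right)} = \frac{\left(11 + 3^{2} + 3 \cdot 3\right) w}{9} = \frac{\left(11 + 9 + 9\right) w}{9} = \frac{29 w}{9}$)
$\left(107 + c{\left(-1,3 \right)}\right)^{2} = \left(107 + \frac{29}{9} \left(-1\right)\right)^{2} = \left(107 - \frac{29}{9}\right)^{2} = \left(\frac{934}{9}\right)^{2} = \frac{872356}{81}$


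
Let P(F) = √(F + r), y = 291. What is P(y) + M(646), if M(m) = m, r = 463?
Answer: 646 + √754 ≈ 673.46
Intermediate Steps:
P(F) = √(463 + F) (P(F) = √(F + 463) = √(463 + F))
P(y) + M(646) = √(463 + 291) + 646 = √754 + 646 = 646 + √754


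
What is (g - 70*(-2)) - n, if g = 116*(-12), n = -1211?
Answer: -41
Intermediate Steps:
g = -1392
(g - 70*(-2)) - n = (-1392 - 70*(-2)) - 1*(-1211) = (-1392 - 1*(-140)) + 1211 = (-1392 + 140) + 1211 = -1252 + 1211 = -41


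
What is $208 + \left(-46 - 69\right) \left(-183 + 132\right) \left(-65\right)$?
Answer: $-381017$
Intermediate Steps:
$208 + \left(-46 - 69\right) \left(-183 + 132\right) \left(-65\right) = 208 + \left(-115\right) \left(-51\right) \left(-65\right) = 208 + 5865 \left(-65\right) = 208 - 381225 = -381017$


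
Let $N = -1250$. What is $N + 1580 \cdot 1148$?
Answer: $1812590$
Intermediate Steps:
$N + 1580 \cdot 1148 = -1250 + 1580 \cdot 1148 = -1250 + 1813840 = 1812590$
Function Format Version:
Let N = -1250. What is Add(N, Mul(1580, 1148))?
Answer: 1812590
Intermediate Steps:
Add(N, Mul(1580, 1148)) = Add(-1250, Mul(1580, 1148)) = Add(-1250, 1813840) = 1812590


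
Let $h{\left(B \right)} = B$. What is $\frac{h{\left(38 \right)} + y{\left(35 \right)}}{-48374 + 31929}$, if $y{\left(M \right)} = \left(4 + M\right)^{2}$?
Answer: $- \frac{1559}{16445} \approx -0.094801$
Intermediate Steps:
$\frac{h{\left(38 \right)} + y{\left(35 \right)}}{-48374 + 31929} = \frac{38 + \left(4 + 35\right)^{2}}{-48374 + 31929} = \frac{38 + 39^{2}}{-16445} = \left(38 + 1521\right) \left(- \frac{1}{16445}\right) = 1559 \left(- \frac{1}{16445}\right) = - \frac{1559}{16445}$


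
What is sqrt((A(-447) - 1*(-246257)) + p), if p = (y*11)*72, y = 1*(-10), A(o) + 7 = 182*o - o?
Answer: sqrt(157423) ≈ 396.77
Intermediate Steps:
A(o) = -7 + 181*o (A(o) = -7 + (182*o - o) = -7 + 181*o)
y = -10
p = -7920 (p = -10*11*72 = -110*72 = -7920)
sqrt((A(-447) - 1*(-246257)) + p) = sqrt(((-7 + 181*(-447)) - 1*(-246257)) - 7920) = sqrt(((-7 - 80907) + 246257) - 7920) = sqrt((-80914 + 246257) - 7920) = sqrt(165343 - 7920) = sqrt(157423)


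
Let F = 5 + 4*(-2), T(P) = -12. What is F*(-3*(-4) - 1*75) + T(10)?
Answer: 177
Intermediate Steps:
F = -3 (F = 5 - 8 = -3)
F*(-3*(-4) - 1*75) + T(10) = -3*(-3*(-4) - 1*75) - 12 = -3*(12 - 75) - 12 = -3*(-63) - 12 = 189 - 12 = 177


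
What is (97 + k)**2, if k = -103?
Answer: 36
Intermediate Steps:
(97 + k)**2 = (97 - 103)**2 = (-6)**2 = 36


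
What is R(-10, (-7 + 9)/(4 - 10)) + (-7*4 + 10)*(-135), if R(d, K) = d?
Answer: 2420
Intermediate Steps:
R(-10, (-7 + 9)/(4 - 10)) + (-7*4 + 10)*(-135) = -10 + (-7*4 + 10)*(-135) = -10 + (-28 + 10)*(-135) = -10 - 18*(-135) = -10 + 2430 = 2420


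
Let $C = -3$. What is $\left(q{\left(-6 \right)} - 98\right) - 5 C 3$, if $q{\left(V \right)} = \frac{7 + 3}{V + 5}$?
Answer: $-4860$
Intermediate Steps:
$q{\left(V \right)} = \frac{10}{5 + V}$
$\left(q{\left(-6 \right)} - 98\right) - 5 C 3 = \left(\frac{10}{5 - 6} - 98\right) \left(-5\right) \left(-3\right) 3 = \left(\frac{10}{-1} - 98\right) 15 \cdot 3 = \left(10 \left(-1\right) - 98\right) 45 = \left(-10 - 98\right) 45 = \left(-108\right) 45 = -4860$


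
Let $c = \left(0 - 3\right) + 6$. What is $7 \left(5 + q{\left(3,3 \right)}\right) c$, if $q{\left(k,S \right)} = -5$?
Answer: $0$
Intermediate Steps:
$c = 3$ ($c = \left(0 - 3\right) + 6 = -3 + 6 = 3$)
$7 \left(5 + q{\left(3,3 \right)}\right) c = 7 \left(5 - 5\right) 3 = 7 \cdot 0 \cdot 3 = 0 \cdot 3 = 0$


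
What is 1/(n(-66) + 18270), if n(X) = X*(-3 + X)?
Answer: 1/22824 ≈ 4.3814e-5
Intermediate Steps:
1/(n(-66) + 18270) = 1/(-66*(-3 - 66) + 18270) = 1/(-66*(-69) + 18270) = 1/(4554 + 18270) = 1/22824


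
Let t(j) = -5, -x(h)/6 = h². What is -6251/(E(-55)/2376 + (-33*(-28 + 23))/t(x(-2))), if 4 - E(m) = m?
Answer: 316008/1667 ≈ 189.57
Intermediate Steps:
E(m) = 4 - m
x(h) = -6*h²
-6251/(E(-55)/2376 + (-33*(-28 + 23))/t(x(-2))) = -6251/((4 - 1*(-55))/2376 - 33*(-28 + 23)/(-5)) = -6251/((4 + 55)*(1/2376) - 33*(-5)*(-⅕)) = -6251/(59*(1/2376) + 165*(-⅕)) = -6251/(59/2376 - 33) = -6251/(-78349/2376) = -6251*(-2376/78349) = 316008/1667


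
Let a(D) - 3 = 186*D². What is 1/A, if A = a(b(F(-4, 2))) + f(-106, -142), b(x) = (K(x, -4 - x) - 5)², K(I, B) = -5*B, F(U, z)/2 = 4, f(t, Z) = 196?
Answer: 1/1702016449 ≈ 5.8754e-10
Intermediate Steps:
F(U, z) = 8 (F(U, z) = 2*4 = 8)
b(x) = (15 + 5*x)² (b(x) = (-5*(-4 - x) - 5)² = ((20 + 5*x) - 5)² = (15 + 5*x)²)
a(D) = 3 + 186*D²
A = 1702016449 (A = (3 + 186*(25*(3 + 8)²)²) + 196 = (3 + 186*(25*11²)²) + 196 = (3 + 186*(25*121)²) + 196 = (3 + 186*3025²) + 196 = (3 + 186*9150625) + 196 = (3 + 1702016250) + 196 = 1702016253 + 196 = 1702016449)
1/A = 1/1702016449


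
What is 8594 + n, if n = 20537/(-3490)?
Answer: 29972523/3490 ≈ 8588.1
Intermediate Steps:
n = -20537/3490 (n = 20537*(-1/3490) = -20537/3490 ≈ -5.8845)
8594 + n = 8594 - 20537/3490 = 29972523/3490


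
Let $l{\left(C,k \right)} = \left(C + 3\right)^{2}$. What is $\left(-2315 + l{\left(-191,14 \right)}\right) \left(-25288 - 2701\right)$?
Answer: $-924448681$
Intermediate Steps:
$l{\left(C,k \right)} = \left(3 + C\right)^{2}$
$\left(-2315 + l{\left(-191,14 \right)}\right) \left(-25288 - 2701\right) = \left(-2315 + \left(3 - 191\right)^{2}\right) \left(-25288 - 2701\right) = \left(-2315 + \left(-188\right)^{2}\right) \left(-27989\right) = \left(-2315 + 35344\right) \left(-27989\right) = 33029 \left(-27989\right) = -924448681$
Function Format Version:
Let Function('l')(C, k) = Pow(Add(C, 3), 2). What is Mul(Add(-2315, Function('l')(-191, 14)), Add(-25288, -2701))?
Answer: -924448681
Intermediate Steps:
Function('l')(C, k) = Pow(Add(3, C), 2)
Mul(Add(-2315, Function('l')(-191, 14)), Add(-25288, -2701)) = Mul(Add(-2315, Pow(Add(3, -191), 2)), Add(-25288, -2701)) = Mul(Add(-2315, Pow(-188, 2)), -27989) = Mul(Add(-2315, 35344), -27989) = Mul(33029, -27989) = -924448681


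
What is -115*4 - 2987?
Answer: -3447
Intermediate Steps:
-115*4 - 2987 = -460 - 2987 = -3447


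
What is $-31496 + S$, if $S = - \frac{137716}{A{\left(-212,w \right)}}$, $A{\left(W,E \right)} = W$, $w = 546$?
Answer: $- \frac{1634859}{53} \approx -30846.0$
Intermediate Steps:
$S = \frac{34429}{53}$ ($S = - \frac{137716}{-212} = \left(-137716\right) \left(- \frac{1}{212}\right) = \frac{34429}{53} \approx 649.6$)
$-31496 + S = -31496 + \frac{34429}{53} = - \frac{1634859}{53}$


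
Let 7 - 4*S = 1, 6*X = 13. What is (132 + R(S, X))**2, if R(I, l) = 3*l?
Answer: 76729/4 ≈ 19182.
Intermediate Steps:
X = 13/6 (X = (1/6)*13 = 13/6 ≈ 2.1667)
S = 3/2 (S = 7/4 - 1/4*1 = 7/4 - 1/4 = 3/2 ≈ 1.5000)
(132 + R(S, X))**2 = (132 + 3*(13/6))**2 = (132 + 13/2)**2 = (277/2)**2 = 76729/4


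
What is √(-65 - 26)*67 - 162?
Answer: -162 + 67*I*√91 ≈ -162.0 + 639.14*I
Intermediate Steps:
√(-65 - 26)*67 - 162 = √(-91)*67 - 162 = (I*√91)*67 - 162 = 67*I*√91 - 162 = -162 + 67*I*√91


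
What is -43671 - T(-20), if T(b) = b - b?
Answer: -43671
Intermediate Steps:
T(b) = 0
-43671 - T(-20) = -43671 - 1*0 = -43671 + 0 = -43671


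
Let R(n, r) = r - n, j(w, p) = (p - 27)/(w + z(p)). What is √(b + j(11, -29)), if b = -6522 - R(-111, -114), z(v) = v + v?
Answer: I*√14397839/47 ≈ 80.733*I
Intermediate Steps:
z(v) = 2*v
j(w, p) = (-27 + p)/(w + 2*p) (j(w, p) = (p - 27)/(w + 2*p) = (-27 + p)/(w + 2*p))
b = -6519 (b = -6522 - (-114 - 1*(-111)) = -6522 - (-114 + 111) = -6522 - 1*(-3) = -6522 + 3 = -6519)
√(b + j(11, -29)) = √(-6519 + (-27 - 29)/(11 + 2*(-29))) = √(-6519 - 56/(11 - 58)) = √(-6519 - 56/(-47)) = √(-6519 - 1/47*(-56)) = √(-6519 + 56/47) = √(-306337/47) = I*√14397839/47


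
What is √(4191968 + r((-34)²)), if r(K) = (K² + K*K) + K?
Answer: 2*√1716449 ≈ 2620.3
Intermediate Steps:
r(K) = K + 2*K² (r(K) = (K² + K²) + K = 2*K² + K = K + 2*K²)
√(4191968 + r((-34)²)) = √(4191968 + (-34)²*(1 + 2*(-34)²)) = √(4191968 + 1156*(1 + 2*1156)) = √(4191968 + 1156*(1 + 2312)) = √(4191968 + 1156*2313) = √(4191968 + 2673828) = √6865796 = 2*√1716449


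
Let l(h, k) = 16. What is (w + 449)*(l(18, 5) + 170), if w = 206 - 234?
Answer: 78306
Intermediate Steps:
w = -28
(w + 449)*(l(18, 5) + 170) = (-28 + 449)*(16 + 170) = 421*186 = 78306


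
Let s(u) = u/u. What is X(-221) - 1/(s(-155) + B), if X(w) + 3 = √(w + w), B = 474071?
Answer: -1422217/474072 + I*√442 ≈ -3.0 + 21.024*I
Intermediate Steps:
X(w) = -3 + √2*√w (X(w) = -3 + √(w + w) = -3 + √(2*w) = -3 + √2*√w)
s(u) = 1
X(-221) - 1/(s(-155) + B) = (-3 + √2*√(-221)) - 1/(1 + 474071) = (-3 + √2*(I*√221)) - 1/474072 = (-3 + I*√442) - 1*1/474072 = (-3 + I*√442) - 1/474072 = -1422217/474072 + I*√442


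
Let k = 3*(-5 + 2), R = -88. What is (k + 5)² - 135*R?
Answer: 11896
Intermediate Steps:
k = -9 (k = 3*(-3) = -9)
(k + 5)² - 135*R = (-9 + 5)² - 135*(-88) = (-4)² + 11880 = 16 + 11880 = 11896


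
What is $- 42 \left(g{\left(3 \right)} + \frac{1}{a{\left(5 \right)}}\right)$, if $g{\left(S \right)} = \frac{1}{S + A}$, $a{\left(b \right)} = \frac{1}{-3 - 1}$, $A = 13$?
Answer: $\frac{1323}{8} \approx 165.38$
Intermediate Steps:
$a{\left(b \right)} = - \frac{1}{4}$ ($a{\left(b \right)} = \frac{1}{-4} = - \frac{1}{4}$)
$g{\left(S \right)} = \frac{1}{13 + S}$ ($g{\left(S \right)} = \frac{1}{S + 13} = \frac{1}{13 + S}$)
$- 42 \left(g{\left(3 \right)} + \frac{1}{a{\left(5 \right)}}\right) = - 42 \left(\frac{1}{13 + 3} + \frac{1}{- \frac{1}{4}}\right) = - 42 \left(\frac{1}{16} - 4\right) = \left(-42\right) \left(- \frac{63}{16}\right) = \frac{1323}{8}$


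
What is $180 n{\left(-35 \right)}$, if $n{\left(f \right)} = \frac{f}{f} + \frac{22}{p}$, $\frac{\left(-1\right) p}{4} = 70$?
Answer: $\frac{1161}{7} \approx 165.86$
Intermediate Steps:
$p = -280$ ($p = \left(-4\right) 70 = -280$)
$n{\left(f \right)} = \frac{129}{140}$ ($n{\left(f \right)} = \frac{f}{f} + \frac{22}{-280} = 1 + 22 \left(- \frac{1}{280}\right) = 1 - \frac{11}{140} = \frac{129}{140}$)
$180 n{\left(-35 \right)} = 180 \cdot \frac{129}{140} = \frac{1161}{7}$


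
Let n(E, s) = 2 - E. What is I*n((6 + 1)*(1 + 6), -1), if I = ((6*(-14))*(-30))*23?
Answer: -2724120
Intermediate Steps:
I = 57960 (I = -84*(-30)*23 = 2520*23 = 57960)
I*n((6 + 1)*(1 + 6), -1) = 57960*(2 - (6 + 1)*(1 + 6)) = 57960*(2 - 7*7) = 57960*(2 - 1*49) = 57960*(2 - 49) = 57960*(-47) = -2724120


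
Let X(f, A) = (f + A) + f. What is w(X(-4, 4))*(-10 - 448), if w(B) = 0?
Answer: 0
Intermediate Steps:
X(f, A) = A + 2*f (X(f, A) = (A + f) + f = A + 2*f)
w(X(-4, 4))*(-10 - 448) = 0*(-10 - 448) = 0*(-458) = 0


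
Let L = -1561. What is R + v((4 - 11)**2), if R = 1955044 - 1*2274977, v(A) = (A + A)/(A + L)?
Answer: -34552771/108 ≈ -3.1993e+5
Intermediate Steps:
v(A) = 2*A/(-1561 + A) (v(A) = (A + A)/(A - 1561) = (2*A)/(-1561 + A) = 2*A/(-1561 + A))
R = -319933 (R = 1955044 - 2274977 = -319933)
R + v((4 - 11)**2) = -319933 + 2*(4 - 11)**2/(-1561 + (4 - 11)**2) = -319933 + 2*(-7)**2/(-1561 + (-7)**2) = -319933 + 2*49/(-1561 + 49) = -319933 + 2*49/(-1512) = -319933 + 2*49*(-1/1512) = -319933 - 7/108 = -34552771/108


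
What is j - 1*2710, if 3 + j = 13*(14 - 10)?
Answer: -2661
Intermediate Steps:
j = 49 (j = -3 + 13*(14 - 10) = -3 + 13*4 = -3 + 52 = 49)
j - 1*2710 = 49 - 1*2710 = 49 - 2710 = -2661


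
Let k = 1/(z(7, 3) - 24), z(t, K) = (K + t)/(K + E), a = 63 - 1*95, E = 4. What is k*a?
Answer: 112/79 ≈ 1.4177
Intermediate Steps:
a = -32 (a = 63 - 95 = -32)
z(t, K) = (K + t)/(4 + K) (z(t, K) = (K + t)/(K + 4) = (K + t)/(4 + K))
k = -7/158 (k = 1/((3 + 7)/(4 + 3) - 24) = 1/(10/7 - 24) = 1/(-158/7) = -7/158 ≈ -0.044304)
k*a = -7/158*(-32) = 112/79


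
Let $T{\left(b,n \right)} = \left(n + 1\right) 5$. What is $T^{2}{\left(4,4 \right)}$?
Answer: $625$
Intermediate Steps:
$T{\left(b,n \right)} = 5 + 5 n$ ($T{\left(b,n \right)} = \left(1 + n\right) 5 = 5 + 5 n$)
$T^{2}{\left(4,4 \right)} = \left(5 + 5 \cdot 4\right)^{2} = \left(5 + 20\right)^{2} = 25^{2} = 625$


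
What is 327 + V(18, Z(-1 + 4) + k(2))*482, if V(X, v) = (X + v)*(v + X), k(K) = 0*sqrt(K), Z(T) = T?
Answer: 212889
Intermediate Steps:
k(K) = 0
V(X, v) = (X + v)**2 (V(X, v) = (X + v)*(X + v) = (X + v)**2)
327 + V(18, Z(-1 + 4) + k(2))*482 = 327 + (18 + ((-1 + 4) + 0))**2*482 = 327 + (18 + (3 + 0))**2*482 = 327 + (18 + 3)**2*482 = 327 + 21**2*482 = 327 + 441*482 = 327 + 212562 = 212889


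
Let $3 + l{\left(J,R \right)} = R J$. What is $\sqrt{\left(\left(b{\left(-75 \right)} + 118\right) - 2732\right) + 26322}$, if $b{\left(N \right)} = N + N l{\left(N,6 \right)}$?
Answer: $2 \sqrt{14402} \approx 240.02$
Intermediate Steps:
$l{\left(J,R \right)} = -3 + J R$ ($l{\left(J,R \right)} = -3 + R J = -3 + J R$)
$b{\left(N \right)} = N + N \left(-3 + 6 N\right)$ ($b{\left(N \right)} = N + N \left(-3 + N 6\right) = N + N \left(-3 + 6 N\right)$)
$\sqrt{\left(\left(b{\left(-75 \right)} + 118\right) - 2732\right) + 26322} = \sqrt{\left(\left(2 \left(-75\right) \left(-1 + 3 \left(-75\right)\right) + 118\right) - 2732\right) + 26322} = \sqrt{\left(\left(2 \left(-75\right) \left(-1 - 225\right) + 118\right) - 2732\right) + 26322} = \sqrt{\left(\left(2 \left(-75\right) \left(-226\right) + 118\right) - 2732\right) + 26322} = \sqrt{\left(\left(33900 + 118\right) - 2732\right) + 26322} = \sqrt{\left(34018 - 2732\right) + 26322} = \sqrt{31286 + 26322} = \sqrt{57608} = 2 \sqrt{14402}$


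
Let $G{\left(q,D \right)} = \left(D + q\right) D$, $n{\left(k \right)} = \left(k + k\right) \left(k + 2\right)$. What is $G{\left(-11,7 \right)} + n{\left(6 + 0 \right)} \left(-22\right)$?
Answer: $-2140$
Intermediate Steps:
$n{\left(k \right)} = 2 k \left(2 + k\right)$
$G{\left(q,D \right)} = D \left(D + q\right)$
$G{\left(-11,7 \right)} + n{\left(6 + 0 \right)} \left(-22\right) = 7 \left(7 - 11\right) + 2 \left(6 + 0\right) \left(2 + \left(6 + 0\right)\right) \left(-22\right) = 7 \left(-4\right) + 2 \cdot 6 \left(2 + 6\right) \left(-22\right) = -28 + 2 \cdot 6 \cdot 8 \left(-22\right) = -28 + 96 \left(-22\right) = -28 - 2112 = -2140$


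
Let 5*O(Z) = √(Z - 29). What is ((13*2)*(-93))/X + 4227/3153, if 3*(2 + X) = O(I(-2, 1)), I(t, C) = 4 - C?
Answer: 572448917/486613 + 18135*I*√26/463 ≈ 1176.4 + 199.72*I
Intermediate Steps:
O(Z) = √(-29 + Z)/5 (O(Z) = √(Z - 29)/5 = √(-29 + Z)/5)
X = -2 + I*√26/15 (X = -2 + (√(-29 + (4 - 1*1))/5)/3 = -2 + (√(-29 + (4 - 1))/5)/3 = -2 + (√(-29 + 3)/5)/3 = -2 + (√(-26)/5)/3 = -2 + ((I*√26)/5)/3 = -2 + (I*√26/5)/3 = -2 + I*√26/15 ≈ -2.0 + 0.33993*I)
((13*2)*(-93))/X + 4227/3153 = ((13*2)*(-93))/(-2 + I*√26/15) + 4227/3153 = (26*(-93))/(-2 + I*√26/15) + 4227*(1/3153) = -2418/(-2 + I*√26/15) + 1409/1051 = 1409/1051 - 2418/(-2 + I*√26/15)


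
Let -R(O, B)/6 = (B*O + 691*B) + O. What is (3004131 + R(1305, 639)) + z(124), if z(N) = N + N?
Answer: -4656115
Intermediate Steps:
R(O, B) = -4146*B - 6*O - 6*B*O (R(O, B) = -6*((B*O + 691*B) + O) = -6*((691*B + B*O) + O) = -6*(O + 691*B + B*O) = -4146*B - 6*O - 6*B*O)
z(N) = 2*N
(3004131 + R(1305, 639)) + z(124) = (3004131 + (-4146*639 - 6*1305 - 6*639*1305)) + 2*124 = (3004131 + (-2649294 - 7830 - 5003370)) + 248 = (3004131 - 7660494) + 248 = -4656363 + 248 = -4656115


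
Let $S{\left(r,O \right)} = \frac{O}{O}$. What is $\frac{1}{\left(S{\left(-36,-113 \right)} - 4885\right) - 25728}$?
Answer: $- \frac{1}{30612} \approx -3.2667 \cdot 10^{-5}$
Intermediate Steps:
$S{\left(r,O \right)} = 1$
$\frac{1}{\left(S{\left(-36,-113 \right)} - 4885\right) - 25728} = \frac{1}{\left(1 - 4885\right) - 25728} = \frac{1}{-4884 - 25728} = \frac{1}{-30612} = - \frac{1}{30612}$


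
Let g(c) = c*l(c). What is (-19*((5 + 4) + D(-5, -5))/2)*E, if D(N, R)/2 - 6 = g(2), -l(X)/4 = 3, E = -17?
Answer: -8721/2 ≈ -4360.5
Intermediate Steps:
l(X) = -12 (l(X) = -4*3 = -12)
g(c) = -12*c (g(c) = c*(-12) = -12*c)
D(N, R) = -36 (D(N, R) = 12 + 2*(-12*2) = 12 + 2*(-24) = 12 - 48 = -36)
(-19*((5 + 4) + D(-5, -5))/2)*E = -19*((5 + 4) - 36)/2*(-17) = -19*(9 - 36)/2*(-17) = -(-513)/2*(-17) = -19*(-27/2)*(-17) = (513/2)*(-17) = -8721/2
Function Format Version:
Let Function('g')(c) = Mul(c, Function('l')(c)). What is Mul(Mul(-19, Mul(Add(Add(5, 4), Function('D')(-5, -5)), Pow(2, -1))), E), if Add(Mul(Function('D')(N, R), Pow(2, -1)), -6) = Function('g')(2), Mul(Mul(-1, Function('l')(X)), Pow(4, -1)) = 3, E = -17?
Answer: Rational(-8721, 2) ≈ -4360.5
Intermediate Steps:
Function('l')(X) = -12 (Function('l')(X) = Mul(-4, 3) = -12)
Function('g')(c) = Mul(-12, c) (Function('g')(c) = Mul(c, -12) = Mul(-12, c))
Function('D')(N, R) = -36 (Function('D')(N, R) = Add(12, Mul(2, Mul(-12, 2))) = Add(12, Mul(2, -24)) = Add(12, -48) = -36)
Mul(Mul(-19, Mul(Add(Add(5, 4), Function('D')(-5, -5)), Pow(2, -1))), E) = Mul(Mul(-19, Mul(Add(Add(5, 4), -36), Pow(2, -1))), -17) = Mul(Mul(-19, Mul(Add(9, -36), Rational(1, 2))), -17) = Mul(Mul(-19, Mul(-27, Rational(1, 2))), -17) = Mul(Mul(-19, Rational(-27, 2)), -17) = Mul(Rational(513, 2), -17) = Rational(-8721, 2)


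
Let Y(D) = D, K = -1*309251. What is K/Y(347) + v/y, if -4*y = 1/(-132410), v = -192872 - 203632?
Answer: -72871519669571/347 ≈ -2.1000e+11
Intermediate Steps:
v = -396504
y = 1/529640 (y = -¼/(-132410) = -¼*(-1/132410) = 1/529640 ≈ 1.8881e-6)
K = -309251
K/Y(347) + v/y = -309251/347 - 396504/1/529640 = -309251*1/347 - 396504*529640 = -309251/347 - 210004378560 = -72871519669571/347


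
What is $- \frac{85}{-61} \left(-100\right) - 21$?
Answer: $- \frac{9781}{61} \approx -160.34$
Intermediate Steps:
$- \frac{85}{-61} \left(-100\right) - 21 = \left(-85\right) \left(- \frac{1}{61}\right) \left(-100\right) - 21 = \frac{85}{61} \left(-100\right) - 21 = - \frac{8500}{61} - 21 = - \frac{9781}{61}$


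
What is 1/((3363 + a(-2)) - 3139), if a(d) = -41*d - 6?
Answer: 1/300 ≈ 0.0033333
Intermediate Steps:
a(d) = -6 - 41*d
1/((3363 + a(-2)) - 3139) = 1/((3363 + (-6 - 41*(-2))) - 3139) = 1/((3363 + (-6 + 82)) - 3139) = 1/((3363 + 76) - 3139) = 1/(3439 - 3139) = 1/300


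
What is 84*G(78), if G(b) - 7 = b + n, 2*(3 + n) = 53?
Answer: 9114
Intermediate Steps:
n = 47/2 (n = -3 + (1/2)*53 = -3 + 53/2 = 47/2 ≈ 23.500)
G(b) = 61/2 + b (G(b) = 7 + (b + 47/2) = 7 + (47/2 + b) = 61/2 + b)
84*G(78) = 84*(61/2 + 78) = 84*(217/2) = 9114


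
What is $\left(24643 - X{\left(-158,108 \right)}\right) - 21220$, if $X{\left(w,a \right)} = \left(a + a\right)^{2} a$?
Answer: $-5035425$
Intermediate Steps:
$X{\left(w,a \right)} = 4 a^{3}$ ($X{\left(w,a \right)} = \left(2 a\right)^{2} a = 4 a^{2} a = 4 a^{3}$)
$\left(24643 - X{\left(-158,108 \right)}\right) - 21220 = \left(24643 - 4 \cdot 108^{3}\right) - 21220 = \left(24643 - 4 \cdot 1259712\right) - 21220 = \left(24643 - 5038848\right) - 21220 = -5014205 - 21220 = -5035425$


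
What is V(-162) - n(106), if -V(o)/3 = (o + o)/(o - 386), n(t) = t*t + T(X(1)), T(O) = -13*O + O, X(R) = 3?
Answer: -1534643/137 ≈ -11202.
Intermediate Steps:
T(O) = -12*O
n(t) = -36 + t**2 (n(t) = t*t - 12*3 = t**2 - 36 = -36 + t**2)
V(o) = -6*o/(-386 + o) (V(o) = -3*(o + o)/(o - 386) = -3*2*o/(-386 + o) = -6*o/(-386 + o))
V(-162) - n(106) = -6*(-162)/(-386 - 162) - (-36 + 106**2) = -6*(-162)/(-548) - (-36 + 11236) = -6*(-162)*(-1/548) - 1*11200 = -243/137 - 11200 = -1534643/137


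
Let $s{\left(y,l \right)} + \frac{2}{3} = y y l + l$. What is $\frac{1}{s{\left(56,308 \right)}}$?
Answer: $\frac{3}{2898586} \approx 1.035 \cdot 10^{-6}$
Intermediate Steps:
$s{\left(y,l \right)} = - \frac{2}{3} + l + l y^{2}$ ($s{\left(y,l \right)} = - \frac{2}{3} + \left(y y l + l\right) = - \frac{2}{3} + \left(y^{2} l + l\right) = - \frac{2}{3} + \left(l y^{2} + l\right) = - \frac{2}{3} + \left(l + l y^{2}\right) = - \frac{2}{3} + l + l y^{2}$)
$\frac{1}{s{\left(56,308 \right)}} = \frac{1}{- \frac{2}{3} + 308 + 308 \cdot 56^{2}} = \frac{1}{- \frac{2}{3} + 308 + 308 \cdot 3136} = \frac{1}{- \frac{2}{3} + 308 + 965888} = \frac{1}{\frac{2898586}{3}} = \frac{3}{2898586}$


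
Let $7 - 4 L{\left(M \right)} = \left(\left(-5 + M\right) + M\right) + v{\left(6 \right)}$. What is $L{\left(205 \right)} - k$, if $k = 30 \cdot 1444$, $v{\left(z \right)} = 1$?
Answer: $- \frac{173679}{4} \approx -43420.0$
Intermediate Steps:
$L{\left(M \right)} = \frac{11}{4} - \frac{M}{2}$ ($L{\left(M \right)} = \frac{7}{4} - \frac{\left(\left(-5 + M\right) + M\right) + 1}{4} = \frac{7}{4} - \frac{\left(-5 + 2 M\right) + 1}{4} = \frac{7}{4} - \frac{-4 + 2 M}{4} = \frac{7}{4} - \left(-1 + \frac{M}{2}\right) = \frac{11}{4} - \frac{M}{2}$)
$k = 43320$
$L{\left(205 \right)} - k = \left(\frac{11}{4} - \frac{205}{2}\right) - 43320 = - \frac{399}{4} - 43320 = - \frac{173679}{4}$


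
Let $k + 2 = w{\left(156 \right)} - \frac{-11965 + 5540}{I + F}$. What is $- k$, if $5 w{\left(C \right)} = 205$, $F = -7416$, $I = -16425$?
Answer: $- \frac{923374}{23841} \approx -38.731$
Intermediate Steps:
$w{\left(C \right)} = 41$ ($w{\left(C \right)} = \frac{1}{5} \cdot 205 = 41$)
$k = \frac{923374}{23841}$ ($k = -2 + \left(41 - \frac{-11965 + 5540}{-16425 - 7416}\right) = -2 + \left(41 - - \frac{6425}{-23841}\right) = -2 + \left(41 - \left(-6425\right) \left(- \frac{1}{23841}\right)\right) = -2 + \left(41 - \frac{6425}{23841}\right) = -2 + \frac{971056}{23841} = \frac{923374}{23841} \approx 38.731$)
$- k = \left(-1\right) \frac{923374}{23841} = - \frac{923374}{23841}$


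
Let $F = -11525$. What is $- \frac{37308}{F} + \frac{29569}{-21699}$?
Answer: $\frac{468763567}{250080975} \approx 1.8744$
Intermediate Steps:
$- \frac{37308}{F} + \frac{29569}{-21699} = - \frac{37308}{-11525} + \frac{29569}{-21699} = \left(-37308\right) \left(- \frac{1}{11525}\right) + 29569 \left(- \frac{1}{21699}\right) = \frac{37308}{11525} - \frac{29569}{21699} = \frac{468763567}{250080975}$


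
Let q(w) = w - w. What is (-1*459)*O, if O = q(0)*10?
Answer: 0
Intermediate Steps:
q(w) = 0
O = 0 (O = 0*10 = 0)
(-1*459)*O = -1*459*0 = -459*0 = 0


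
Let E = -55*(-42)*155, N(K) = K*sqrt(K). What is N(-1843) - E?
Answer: -358050 - 1843*I*sqrt(1843) ≈ -3.5805e+5 - 79120.0*I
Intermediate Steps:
N(K) = K**(3/2)
E = 358050 (E = 2310*155 = 358050)
N(-1843) - E = (-1843)**(3/2) - 1*358050 = -1843*I*sqrt(1843) - 358050 = -358050 - 1843*I*sqrt(1843)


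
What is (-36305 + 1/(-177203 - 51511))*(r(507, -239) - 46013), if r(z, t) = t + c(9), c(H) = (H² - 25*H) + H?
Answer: 385172681171377/228714 ≈ 1.6841e+9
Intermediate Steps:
c(H) = H² - 24*H
r(z, t) = -135 + t (r(z, t) = t + 9*(-24 + 9) = t + 9*(-15) = t - 135 = -135 + t)
(-36305 + 1/(-177203 - 51511))*(r(507, -239) - 46013) = (-36305 + 1/(-177203 - 51511))*((-135 - 239) - 46013) = (-36305 + 1/(-228714))*(-374 - 46013) = (-36305 - 1/228714)*(-46387) = -8303461771/228714*(-46387) = 385172681171377/228714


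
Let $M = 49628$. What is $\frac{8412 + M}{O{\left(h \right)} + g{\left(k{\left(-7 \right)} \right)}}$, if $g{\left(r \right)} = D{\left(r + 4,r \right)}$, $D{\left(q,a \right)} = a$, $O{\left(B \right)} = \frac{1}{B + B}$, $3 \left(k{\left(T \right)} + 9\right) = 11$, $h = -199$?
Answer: $- \frac{69299760}{6371} \approx -10877.0$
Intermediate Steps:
$k{\left(T \right)} = - \frac{16}{3}$ ($k{\left(T \right)} = -9 + \frac{1}{3} \cdot 11 = -9 + \frac{11}{3} = - \frac{16}{3}$)
$O{\left(B \right)} = \frac{1}{2 B}$
$g{\left(r \right)} = r$
$\frac{8412 + M}{O{\left(h \right)} + g{\left(k{\left(-7 \right)} \right)}} = \frac{8412 + 49628}{\frac{1}{2 \left(-199\right)} - \frac{16}{3}} = \frac{58040}{\frac{1}{2} \left(- \frac{1}{199}\right) - \frac{16}{3}} = \frac{58040}{- \frac{1}{398} - \frac{16}{3}} = \frac{58040}{- \frac{6371}{1194}} = 58040 \left(- \frac{1194}{6371}\right) = - \frac{69299760}{6371}$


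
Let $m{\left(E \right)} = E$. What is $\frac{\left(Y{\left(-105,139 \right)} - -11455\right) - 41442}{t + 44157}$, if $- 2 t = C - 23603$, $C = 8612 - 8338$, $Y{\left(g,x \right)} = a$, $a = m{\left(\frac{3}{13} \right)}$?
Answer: $- \frac{19016}{35399} \approx -0.53719$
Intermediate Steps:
$a = \frac{3}{13} \approx 0.23077$
$Y{\left(g,x \right)} = \frac{3}{13}$
$C = 274$ ($C = 8612 - 8338 = 274$)
$t = \frac{23329}{2}$ ($t = - \frac{274 - 23603}{2} = \left(- \frac{1}{2}\right) \left(-23329\right) = \frac{23329}{2} \approx 11665.0$)
$\frac{\left(Y{\left(-105,139 \right)} - -11455\right) - 41442}{t + 44157} = \frac{\left(\frac{3}{13} - -11455\right) - 41442}{\frac{23329}{2} + 44157} = \frac{\left(\frac{3}{13} + 11455\right) - 41442}{\frac{111643}{2}} = \left(\frac{148918}{13} - 41442\right) \frac{2}{111643} = \left(- \frac{389828}{13}\right) \frac{2}{111643} = - \frac{19016}{35399}$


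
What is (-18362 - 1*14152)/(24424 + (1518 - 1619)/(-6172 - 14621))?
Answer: -676063602/507848333 ≈ -1.3312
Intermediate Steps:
(-18362 - 1*14152)/(24424 + (1518 - 1619)/(-6172 - 14621)) = (-18362 - 14152)/(24424 - 101/(-20793)) = -32514/(24424 - 101*(-1/20793)) = -32514/(24424 + 101/20793) = -32514/507848333/20793 = -32514*20793/507848333 = -676063602/507848333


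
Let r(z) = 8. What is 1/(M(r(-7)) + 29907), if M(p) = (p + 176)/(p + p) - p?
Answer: 2/59821 ≈ 3.3433e-5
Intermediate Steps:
M(p) = -p + (176 + p)/(2*p) (M(p) = (176 + p)/((2*p)) - p = (176 + p)*(1/(2*p)) - p = (176 + p)/(2*p) - p = -p + (176 + p)/(2*p))
1/(M(r(-7)) + 29907) = 1/((½ - 1*8 + 88/8) + 29907) = 1/((½ - 8 + 88*(⅛)) + 29907) = 1/((½ - 8 + 11) + 29907) = 1/(7/2 + 29907) = 1/(59821/2) = 2/59821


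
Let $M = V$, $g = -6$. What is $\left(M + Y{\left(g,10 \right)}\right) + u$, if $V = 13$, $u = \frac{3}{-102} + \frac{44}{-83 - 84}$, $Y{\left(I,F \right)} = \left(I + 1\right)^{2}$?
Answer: $\frac{214101}{5678} \approx 37.707$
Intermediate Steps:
$Y{\left(I,F \right)} = \left(1 + I\right)^{2}$
$u = - \frac{1663}{5678}$ ($u = 3 \left(- \frac{1}{102}\right) + \frac{44}{-167} = - \frac{1}{34} + 44 \left(- \frac{1}{167}\right) = - \frac{1}{34} - \frac{44}{167} = - \frac{1663}{5678} \approx -0.29288$)
$M = 13$
$\left(M + Y{\left(g,10 \right)}\right) + u = \left(13 + \left(1 - 6\right)^{2}\right) - \frac{1663}{5678} = \left(13 + \left(-5\right)^{2}\right) - \frac{1663}{5678} = \left(13 + 25\right) - \frac{1663}{5678} = 38 - \frac{1663}{5678} = \frac{214101}{5678}$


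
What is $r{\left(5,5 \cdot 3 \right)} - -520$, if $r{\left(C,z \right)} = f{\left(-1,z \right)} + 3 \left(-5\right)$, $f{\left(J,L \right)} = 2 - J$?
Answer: $508$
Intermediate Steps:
$r{\left(C,z \right)} = -12$ ($r{\left(C,z \right)} = \left(2 - -1\right) + 3 \left(-5\right) = \left(2 + 1\right) - 15 = 3 - 15 = -12$)
$r{\left(5,5 \cdot 3 \right)} - -520 = -12 - -520 = -12 + 520 = 508$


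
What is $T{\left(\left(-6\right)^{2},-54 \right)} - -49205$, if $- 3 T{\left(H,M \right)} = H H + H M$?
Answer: $49421$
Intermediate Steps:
$T{\left(H,M \right)} = - \frac{H^{2}}{3} - \frac{H M}{3}$ ($T{\left(H,M \right)} = - \frac{H H + H M}{3} = - \frac{H^{2} + H M}{3} = - \frac{H^{2}}{3} - \frac{H M}{3}$)
$T{\left(\left(-6\right)^{2},-54 \right)} - -49205 = - \frac{\left(-6\right)^{2} \left(\left(-6\right)^{2} - 54\right)}{3} - -49205 = \left(- \frac{1}{3}\right) 36 \left(36 - 54\right) + 49205 = \left(- \frac{1}{3}\right) 36 \left(-18\right) + 49205 = 216 + 49205 = 49421$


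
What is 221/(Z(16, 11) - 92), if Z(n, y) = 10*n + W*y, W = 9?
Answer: 221/167 ≈ 1.3234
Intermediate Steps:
Z(n, y) = 9*y + 10*n (Z(n, y) = 10*n + 9*y = 9*y + 10*n)
221/(Z(16, 11) - 92) = 221/((9*11 + 10*16) - 92) = 221/((99 + 160) - 92) = 221/(259 - 92) = 221/167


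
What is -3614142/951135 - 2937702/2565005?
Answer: -804296232832/162644402045 ≈ -4.9451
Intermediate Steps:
-3614142/951135 - 2937702/2565005 = -3614142*1/951135 - 2937702*1/2565005 = -1204714/317045 - 2937702/2565005 = -804296232832/162644402045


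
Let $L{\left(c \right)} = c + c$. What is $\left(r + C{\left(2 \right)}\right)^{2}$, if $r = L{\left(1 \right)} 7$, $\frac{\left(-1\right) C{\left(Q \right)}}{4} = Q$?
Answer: $36$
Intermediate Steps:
$L{\left(c \right)} = 2 c$
$C{\left(Q \right)} = - 4 Q$
$r = 14$ ($r = 2 \cdot 1 \cdot 7 = 2 \cdot 7 = 14$)
$\left(r + C{\left(2 \right)}\right)^{2} = \left(14 - 8\right)^{2} = 6^{2} = 36$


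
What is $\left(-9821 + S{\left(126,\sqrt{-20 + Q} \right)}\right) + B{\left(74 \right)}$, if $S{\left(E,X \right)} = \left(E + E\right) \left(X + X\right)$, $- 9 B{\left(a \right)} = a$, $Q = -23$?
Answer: $- \frac{88463}{9} + 504 i \sqrt{43} \approx -9829.2 + 3304.9 i$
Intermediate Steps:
$B{\left(a \right)} = - \frac{a}{9}$
$S{\left(E,X \right)} = 4 E X$ ($S{\left(E,X \right)} = 2 E 2 X = 4 E X$)
$\left(-9821 + S{\left(126,\sqrt{-20 + Q} \right)}\right) + B{\left(74 \right)} = \left(-9821 + 4 \cdot 126 \sqrt{-20 - 23}\right) - \frac{74}{9} = \left(-9821 + 4 \cdot 126 \sqrt{-43}\right) - \frac{74}{9} = \left(-9821 + 4 \cdot 126 i \sqrt{43}\right) - \frac{74}{9} = \left(-9821 + 504 i \sqrt{43}\right) - \frac{74}{9} = - \frac{88463}{9} + 504 i \sqrt{43}$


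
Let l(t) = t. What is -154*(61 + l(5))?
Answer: -10164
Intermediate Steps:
-154*(61 + l(5)) = -154*(61 + 5) = -154*66 = -10164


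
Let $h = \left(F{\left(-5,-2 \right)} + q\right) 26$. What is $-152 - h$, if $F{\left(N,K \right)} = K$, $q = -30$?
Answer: $680$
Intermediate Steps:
$h = -832$ ($h = \left(-2 - 30\right) 26 = \left(-32\right) 26 = -832$)
$-152 - h = -152 - -832 = -152 + 832 = 680$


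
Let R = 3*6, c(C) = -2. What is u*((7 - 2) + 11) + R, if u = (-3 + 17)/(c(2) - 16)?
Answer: 50/9 ≈ 5.5556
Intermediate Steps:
u = -7/9 (u = (-3 + 17)/(-2 - 16) = 14/(-18) = 14*(-1/18) = -7/9 ≈ -0.77778)
R = 18
u*((7 - 2) + 11) + R = -7*((7 - 2) + 11)/9 + 18 = -7*(5 + 11)/9 + 18 = -7/9*16 + 18 = -112/9 + 18 = 50/9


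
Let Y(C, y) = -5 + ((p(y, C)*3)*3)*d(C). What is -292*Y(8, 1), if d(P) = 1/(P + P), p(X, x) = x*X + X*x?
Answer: -1168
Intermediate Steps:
p(X, x) = 2*X*x (p(X, x) = X*x + X*x = 2*X*x)
d(P) = 1/(2*P)
Y(C, y) = -5 + 9*y (Y(C, y) = -5 + (((2*y*C)*3)*3)*(1/(2*C)) = -5 + (((2*C*y)*3)*3)*(1/(2*C)) = -5 + ((6*C*y)*3)*(1/(2*C)) = -5 + (18*C*y)*(1/(2*C)) = -5 + 9*y)
-292*Y(8, 1) = -292*(-5 + 9*1) = -292*(-5 + 9) = -292*4 = -1168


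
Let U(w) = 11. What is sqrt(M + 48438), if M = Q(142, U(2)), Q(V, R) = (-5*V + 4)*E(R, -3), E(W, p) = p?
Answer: 2*sqrt(12639) ≈ 224.85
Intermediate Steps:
Q(V, R) = -12 + 15*V (Q(V, R) = (-5*V + 4)*(-3) = (4 - 5*V)*(-3) = -12 + 15*V)
M = 2118 (M = -12 + 15*142 = -12 + 2130 = 2118)
sqrt(M + 48438) = sqrt(2118 + 48438) = sqrt(50556) = 2*sqrt(12639)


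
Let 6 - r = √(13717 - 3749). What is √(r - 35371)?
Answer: √(-35365 - 4*√623) ≈ 188.32*I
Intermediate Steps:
r = 6 - 4*√623 (r = 6 - √(13717 - 3749) = 6 - √9968 = 6 - 4*√623 ≈ -93.840)
√(r - 35371) = √((6 - 4*√623) - 35371) = √(-35365 - 4*√623)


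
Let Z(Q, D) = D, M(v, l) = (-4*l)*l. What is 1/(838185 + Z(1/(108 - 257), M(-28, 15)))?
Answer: 1/837285 ≈ 1.1943e-6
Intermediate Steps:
M(v, l) = -4*l²
1/(838185 + Z(1/(108 - 257), M(-28, 15))) = 1/(838185 - 4*15²) = 1/(838185 - 4*225) = 1/(838185 - 900) = 1/837285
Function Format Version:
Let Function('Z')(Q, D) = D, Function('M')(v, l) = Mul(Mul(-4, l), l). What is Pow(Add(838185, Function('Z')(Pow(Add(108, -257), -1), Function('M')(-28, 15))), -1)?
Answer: Rational(1, 837285) ≈ 1.1943e-6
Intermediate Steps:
Function('M')(v, l) = Mul(-4, Pow(l, 2))
Pow(Add(838185, Function('Z')(Pow(Add(108, -257), -1), Function('M')(-28, 15))), -1) = Pow(Add(838185, Mul(-4, Pow(15, 2))), -1) = Pow(Add(838185, Mul(-4, 225)), -1) = Pow(Add(838185, -900), -1) = Pow(837285, -1) = Rational(1, 837285)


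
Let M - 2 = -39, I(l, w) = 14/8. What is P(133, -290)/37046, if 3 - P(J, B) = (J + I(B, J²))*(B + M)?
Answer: 176265/148184 ≈ 1.1895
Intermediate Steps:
I(l, w) = 7/4 (I(l, w) = 14*(⅛) = 7/4)
M = -37 (M = 2 - 39 = -37)
P(J, B) = 3 - (-37 + B)*(7/4 + J) (P(J, B) = 3 - (J + 7/4)*(B - 37) = 3 - (7/4 + J)*(-37 + B) = 3 - (-37 + B)*(7/4 + J))
P(133, -290)/37046 = (271/4 + 37*133 - 7/4*(-290) - 1*(-290)*133)/37046 = (271/4 + 4921 + 1015/2 + 38570)*(1/37046) = (176265/4)*(1/37046) = 176265/148184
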